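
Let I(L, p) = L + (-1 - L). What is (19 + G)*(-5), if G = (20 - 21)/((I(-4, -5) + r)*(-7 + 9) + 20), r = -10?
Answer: -195/2 ≈ -97.500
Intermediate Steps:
I(L, p) = -1
G = ½ (G = (20 - 21)/((-1 - 10)*(-7 + 9) + 20) = -1/(-11*2 + 20) = -1/(-22 + 20) = -1/(-2) = -1*(-½) = ½ ≈ 0.50000)
(19 + G)*(-5) = (19 + ½)*(-5) = (39/2)*(-5) = -195/2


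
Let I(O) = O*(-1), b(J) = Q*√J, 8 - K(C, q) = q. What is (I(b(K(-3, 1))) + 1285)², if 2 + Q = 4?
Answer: 1651253 - 5140*√7 ≈ 1.6377e+6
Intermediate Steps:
K(C, q) = 8 - q
Q = 2 (Q = -2 + 4 = 2)
b(J) = 2*√J
I(O) = -O
(I(b(K(-3, 1))) + 1285)² = (-2*√(8 - 1*1) + 1285)² = (-2*√(8 - 1) + 1285)² = (-2*√7 + 1285)² = (1285 - 2*√7)²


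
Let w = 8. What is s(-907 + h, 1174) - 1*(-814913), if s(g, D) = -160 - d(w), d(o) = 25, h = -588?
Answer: 814728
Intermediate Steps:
s(g, D) = -185 (s(g, D) = -160 - 1*25 = -160 - 25 = -185)
s(-907 + h, 1174) - 1*(-814913) = -185 - 1*(-814913) = -185 + 814913 = 814728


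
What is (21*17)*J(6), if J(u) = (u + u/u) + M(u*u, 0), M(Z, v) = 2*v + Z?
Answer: 15351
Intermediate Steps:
M(Z, v) = Z + 2*v
J(u) = 1 + u + u² (J(u) = (u + u/u) + (u*u + 2*0) = (u + 1) + (u² + 0) = (1 + u) + u² = 1 + u + u²)
(21*17)*J(6) = (21*17)*(1 + 6 + 6²) = 357*(1 + 6 + 36) = 357*43 = 15351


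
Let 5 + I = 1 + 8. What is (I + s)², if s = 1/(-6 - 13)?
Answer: 5625/361 ≈ 15.582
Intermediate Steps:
I = 4 (I = -5 + (1 + 8) = -5 + 9 = 4)
s = -1/19 (s = 1/(-19) = -1/19 ≈ -0.052632)
(I + s)² = (4 - 1/19)² = (75/19)² = 5625/361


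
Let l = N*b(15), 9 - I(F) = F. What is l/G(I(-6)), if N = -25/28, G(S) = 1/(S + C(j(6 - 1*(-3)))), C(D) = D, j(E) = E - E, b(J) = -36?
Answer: 3375/7 ≈ 482.14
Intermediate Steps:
I(F) = 9 - F
j(E) = 0
G(S) = 1/S (G(S) = 1/(S + 0) = 1/S)
N = -25/28 (N = -25*1/28 = -25/28 ≈ -0.89286)
l = 225/7 (l = -25/28*(-36) = 225/7 ≈ 32.143)
l/G(I(-6)) = 225/(7*(1/(9 - 1*(-6)))) = 225/(7*(1/(9 + 6))) = 225/(7*(1/15)) = (225/7)*15 = 3375/7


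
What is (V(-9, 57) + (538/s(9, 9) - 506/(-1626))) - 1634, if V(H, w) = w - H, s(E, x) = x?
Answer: -3677795/2439 ≈ -1507.9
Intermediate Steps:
(V(-9, 57) + (538/s(9, 9) - 506/(-1626))) - 1634 = ((57 - 1*(-9)) + (538/9 - 506/(-1626))) - 1634 = ((57 + 9) + (538*(1/9) - 506*(-1/1626))) - 1634 = (66 + (538/9 + 253/813)) - 1634 = (66 + 146557/2439) - 1634 = 307531/2439 - 1634 = -3677795/2439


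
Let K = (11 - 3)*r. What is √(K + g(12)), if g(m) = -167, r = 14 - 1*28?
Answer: 3*I*√31 ≈ 16.703*I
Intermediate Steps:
r = -14 (r = 14 - 28 = -14)
K = -112 (K = (11 - 3)*(-14) = 8*(-14) = -112)
√(K + g(12)) = √(-112 - 167) = √(-279) = 3*I*√31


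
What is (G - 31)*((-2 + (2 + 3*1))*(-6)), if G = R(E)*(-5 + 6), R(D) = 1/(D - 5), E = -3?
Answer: 2241/4 ≈ 560.25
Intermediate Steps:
R(D) = 1/(-5 + D)
G = -⅛ (G = (-5 + 6)/(-5 - 3) = 1/(-8) = -⅛*1 = -⅛ ≈ -0.12500)
(G - 31)*((-2 + (2 + 3*1))*(-6)) = (-⅛ - 31)*((-2 + (2 + 3*1))*(-6)) = -249*(-2 + (2 + 3))*(-6)/8 = -249*(-2 + 5)*(-6)/8 = -747*(-6)/8 = -249/8*(-18) = 2241/4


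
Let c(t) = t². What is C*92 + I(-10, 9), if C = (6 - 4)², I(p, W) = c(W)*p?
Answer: -442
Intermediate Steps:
I(p, W) = p*W² (I(p, W) = W²*p = p*W²)
C = 4 (C = 2² = 4)
C*92 + I(-10, 9) = 4*92 - 10*9² = 368 - 10*81 = 368 - 810 = -442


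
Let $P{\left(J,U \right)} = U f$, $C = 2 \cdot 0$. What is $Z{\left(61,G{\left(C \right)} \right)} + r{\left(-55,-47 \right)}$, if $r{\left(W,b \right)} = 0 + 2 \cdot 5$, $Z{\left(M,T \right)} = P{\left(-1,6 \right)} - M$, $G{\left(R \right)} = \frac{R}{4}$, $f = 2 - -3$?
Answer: $-21$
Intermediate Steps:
$f = 5$ ($f = 2 + 3 = 5$)
$C = 0$
$P{\left(J,U \right)} = 5 U$ ($P{\left(J,U \right)} = U 5 = 5 U$)
$G{\left(R \right)} = \frac{R}{4}$ ($G{\left(R \right)} = R \frac{1}{4} = \frac{R}{4}$)
$Z{\left(M,T \right)} = 30 - M$ ($Z{\left(M,T \right)} = 5 \cdot 6 - M = 30 - M$)
$r{\left(W,b \right)} = 10$ ($r{\left(W,b \right)} = 0 + 10 = 10$)
$Z{\left(61,G{\left(C \right)} \right)} + r{\left(-55,-47 \right)} = \left(30 - 61\right) + 10 = -31 + 10 = -21$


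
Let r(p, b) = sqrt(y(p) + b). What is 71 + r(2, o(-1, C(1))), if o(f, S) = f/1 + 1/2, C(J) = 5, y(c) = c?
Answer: 71 + sqrt(6)/2 ≈ 72.225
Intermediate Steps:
o(f, S) = 1/2 + f (o(f, S) = f*1 + 1*(1/2) = f + 1/2 = 1/2 + f)
r(p, b) = sqrt(b + p) (r(p, b) = sqrt(p + b) = sqrt(b + p))
71 + r(2, o(-1, C(1))) = 71 + sqrt((1/2 - 1) + 2) = 71 + sqrt(-1/2 + 2) = 71 + sqrt(3/2) = 71 + sqrt(6)/2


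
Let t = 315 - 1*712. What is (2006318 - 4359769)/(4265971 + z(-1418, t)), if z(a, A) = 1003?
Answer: -2353451/4266974 ≈ -0.55155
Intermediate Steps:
t = -397 (t = 315 - 712 = -397)
(2006318 - 4359769)/(4265971 + z(-1418, t)) = (2006318 - 4359769)/(4265971 + 1003) = -2353451/4266974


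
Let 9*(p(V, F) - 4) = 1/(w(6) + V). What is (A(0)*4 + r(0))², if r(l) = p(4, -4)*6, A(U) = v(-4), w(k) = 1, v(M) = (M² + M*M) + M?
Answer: 4169764/225 ≈ 18532.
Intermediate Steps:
v(M) = M + 2*M² (v(M) = (M² + M²) + M = 2*M² + M = M + 2*M²)
A(U) = 28 (A(U) = -4*(1 + 2*(-4)) = -4*(1 - 8) = -4*(-7) = 28)
p(V, F) = 4 + 1/(9*(1 + V))
r(l) = 362/15 (r(l) = ((37 + 36*4)/(9*(1 + 4)))*6 = ((⅑)*(37 + 144)/5)*6 = ((⅑)*(⅕)*181)*6 = (181/45)*6 = 362/15)
(A(0)*4 + r(0))² = (28*4 + 362/15)² = (112 + 362/15)² = (2042/15)² = 4169764/225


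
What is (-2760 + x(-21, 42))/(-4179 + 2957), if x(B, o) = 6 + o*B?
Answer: 1818/611 ≈ 2.9754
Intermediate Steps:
x(B, o) = 6 + B*o
(-2760 + x(-21, 42))/(-4179 + 2957) = (-2760 + (6 - 21*42))/(-4179 + 2957) = (-2760 + (6 - 882))/(-1222) = (-2760 - 876)*(-1/1222) = -3636*(-1/1222) = 1818/611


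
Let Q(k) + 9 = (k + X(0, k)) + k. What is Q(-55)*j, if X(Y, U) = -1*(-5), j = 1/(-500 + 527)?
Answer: -38/9 ≈ -4.2222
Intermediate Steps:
j = 1/27 ≈ 0.037037
X(Y, U) = 5
Q(k) = -4 + 2*k (Q(k) = -9 + ((k + 5) + k) = -9 + ((5 + k) + k) = -9 + (5 + 2*k) = -4 + 2*k)
Q(-55)*j = (-4 + 2*(-55))*(1/27) = (-4 - 110)*(1/27) = -114*1/27 = -38/9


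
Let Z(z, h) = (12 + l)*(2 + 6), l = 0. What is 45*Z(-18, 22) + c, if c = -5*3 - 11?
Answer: 4294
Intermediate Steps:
Z(z, h) = 96 (Z(z, h) = (12 + 0)*(2 + 6) = 12*8 = 96)
c = -26 (c = -15 - 11 = -26)
45*Z(-18, 22) + c = 45*96 - 26 = 4320 - 26 = 4294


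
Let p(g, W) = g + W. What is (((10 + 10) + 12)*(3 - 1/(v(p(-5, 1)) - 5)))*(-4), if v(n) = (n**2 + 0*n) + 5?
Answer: -376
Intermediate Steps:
p(g, W) = W + g
v(n) = 5 + n**2 (v(n) = (n**2 + 0) + 5 = n**2 + 5 = 5 + n**2)
(((10 + 10) + 12)*(3 - 1/(v(p(-5, 1)) - 5)))*(-4) = (((10 + 10) + 12)*(3 - 1/((5 + (1 - 5)**2) - 5)))*(-4) = ((20 + 12)*(3 - 1/((5 + (-4)**2) - 5)))*(-4) = (32*(3 - 1/((5 + 16) - 5)))*(-4) = (32*(3 - 1/(21 - 5)))*(-4) = (32*(3 - 1/16))*(-4) = (32*(47/16))*(-4) = 94*(-4) = -376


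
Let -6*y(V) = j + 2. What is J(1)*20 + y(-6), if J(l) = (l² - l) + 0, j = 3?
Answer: -⅚ ≈ -0.83333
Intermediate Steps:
y(V) = -⅚ (y(V) = -(3 + 2)/6 = -⅙*5 = -⅚)
J(l) = l² - l
J(1)*20 + y(-6) = (1*(-1 + 1))*20 - ⅚ = (1*0)*20 - ⅚ = 0*20 - ⅚ = 0 - ⅚ = -⅚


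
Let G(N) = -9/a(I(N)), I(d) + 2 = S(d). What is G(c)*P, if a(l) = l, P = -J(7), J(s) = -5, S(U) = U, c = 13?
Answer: -45/11 ≈ -4.0909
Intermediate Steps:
I(d) = -2 + d
P = 5 (P = -1*(-5) = 5)
G(N) = -9/(-2 + N)
G(c)*P = -9/(-2 + 13)*5 = -9/11*5 = -45/11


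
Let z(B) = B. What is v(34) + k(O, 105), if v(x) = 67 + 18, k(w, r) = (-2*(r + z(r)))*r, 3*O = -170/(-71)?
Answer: -44015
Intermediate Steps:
O = 170/213 (O = (-170/(-71))/3 = (-170*(-1/71))/3 = (1/3)*(170/71) = 170/213 ≈ 0.79812)
k(w, r) = -4*r**2 (k(w, r) = (-2*(r + r))*r = (-4*r)*r = -4*r**2)
v(x) = 85
v(34) + k(O, 105) = 85 - 4*105**2 = 85 - 4*11025 = 85 - 44100 = -44015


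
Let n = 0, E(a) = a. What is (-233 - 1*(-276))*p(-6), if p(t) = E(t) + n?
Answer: -258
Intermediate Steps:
p(t) = t (p(t) = t + 0 = t)
(-233 - 1*(-276))*p(-6) = (-233 - 1*(-276))*(-6) = (-233 + 276)*(-6) = 43*(-6) = -258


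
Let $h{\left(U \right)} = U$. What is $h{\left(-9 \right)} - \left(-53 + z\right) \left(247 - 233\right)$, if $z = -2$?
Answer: $761$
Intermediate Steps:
$h{\left(-9 \right)} - \left(-53 + z\right) \left(247 - 233\right) = -9 - \left(-53 - 2\right) \left(247 - 233\right) = -9 - \left(-55\right) 14 = -9 - -770 = -9 + 770 = 761$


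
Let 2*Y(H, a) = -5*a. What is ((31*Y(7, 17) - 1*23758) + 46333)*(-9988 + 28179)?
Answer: 773390365/2 ≈ 3.8670e+8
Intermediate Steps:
Y(H, a) = -5*a/2 (Y(H, a) = (-5*a)/2 = -5*a/2)
((31*Y(7, 17) - 1*23758) + 46333)*(-9988 + 28179) = ((31*(-5/2*17) - 1*23758) + 46333)*(-9988 + 28179) = ((31*(-85/2) - 23758) + 46333)*18191 = ((-2635/2 - 23758) + 46333)*18191 = (-50151/2 + 46333)*18191 = (42515/2)*18191 = 773390365/2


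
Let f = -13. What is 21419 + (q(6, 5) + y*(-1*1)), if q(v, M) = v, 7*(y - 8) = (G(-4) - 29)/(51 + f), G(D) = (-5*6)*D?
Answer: 813833/38 ≈ 21417.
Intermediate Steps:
G(D) = -30*D
y = 317/38 (y = 8 + ((-30*(-4) - 29)/(51 - 13))/7 = 8 + ((120 - 29)/38)/7 = 8 + (91*(1/38))/7 = 8 + (⅐)*(91/38) = 8 + 13/38 = 317/38 ≈ 8.3421)
21419 + (q(6, 5) + y*(-1*1)) = 21419 + (6 + 317*(-1*1)/38) = 21419 + (6 + (317/38)*(-1)) = 21419 + (6 - 317/38) = 21419 - 89/38 = 813833/38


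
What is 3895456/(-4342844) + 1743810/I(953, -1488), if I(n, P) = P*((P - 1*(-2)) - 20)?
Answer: -48180901147/405500029968 ≈ -0.11882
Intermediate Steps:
I(n, P) = P*(-18 + P) (I(n, P) = P*((P + 2) - 20) = P*((2 + P) - 20) = P*(-18 + P))
3895456/(-4342844) + 1743810/I(953, -1488) = 3895456/(-4342844) + 1743810/((-1488*(-18 - 1488))) = 3895456*(-1/4342844) + 1743810/((-1488*(-1506))) = -973864/1085711 + 1743810/2240928 = -973864/1085711 + 1743810*(1/2240928) = -973864/1085711 + 290635/373488 = -48180901147/405500029968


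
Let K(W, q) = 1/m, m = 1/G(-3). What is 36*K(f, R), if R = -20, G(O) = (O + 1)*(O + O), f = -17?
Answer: 432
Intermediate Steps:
G(O) = 2*O*(1 + O) (G(O) = (1 + O)*(2*O) = 2*O*(1 + O))
m = 1/12 (m = 1/(2*(-3)*(1 - 3)) = 1/(2*(-3)*(-2)) = 1/12 ≈ 0.083333)
K(W, q) = 12 (K(W, q) = 1/(1/12) = 12)
36*K(f, R) = 36*12 = 432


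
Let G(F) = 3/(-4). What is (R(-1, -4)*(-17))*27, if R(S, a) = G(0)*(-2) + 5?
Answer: -5967/2 ≈ -2983.5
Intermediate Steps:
G(F) = -3/4 (G(F) = 3*(-1/4) = -3/4)
R(S, a) = 13/2 (R(S, a) = -3/4*(-2) + 5 = 3/2 + 5 = 13/2)
(R(-1, -4)*(-17))*27 = ((13/2)*(-17))*27 = -221/2*27 = -5967/2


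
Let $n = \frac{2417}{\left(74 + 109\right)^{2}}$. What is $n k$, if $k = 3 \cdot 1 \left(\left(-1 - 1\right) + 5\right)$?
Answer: $\frac{2417}{3721} \approx 0.64956$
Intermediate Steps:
$n = \frac{2417}{33489}$ ($n = \frac{2417}{183^{2}} = \frac{2417}{33489} \approx 0.072173$)
$k = 9$ ($k = 3 \left(-2 + 5\right) = 3 \cdot 3 = 9$)
$n k = \frac{2417}{33489} \cdot 9 = \frac{2417}{3721}$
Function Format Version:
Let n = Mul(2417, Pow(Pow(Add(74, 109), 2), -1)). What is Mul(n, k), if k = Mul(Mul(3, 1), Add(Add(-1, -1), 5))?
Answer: Rational(2417, 3721) ≈ 0.64956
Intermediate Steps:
n = Rational(2417, 33489) (n = Mul(2417, Pow(Pow(183, 2), -1)) = Mul(2417, Pow(33489, -1)) = Mul(2417, Rational(1, 33489)) = Rational(2417, 33489) ≈ 0.072173)
k = 9 (k = Mul(3, Add(-2, 5)) = Mul(3, 3) = 9)
Mul(n, k) = Mul(Rational(2417, 33489), 9) = Rational(2417, 3721)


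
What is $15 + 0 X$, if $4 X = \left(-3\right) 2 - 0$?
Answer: $15$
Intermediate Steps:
$X = - \frac{3}{2}$ ($X = \frac{\left(-3\right) 2 - 0}{4} = \frac{-6 + 0}{4} = \frac{1}{4} \left(-6\right) = - \frac{3}{2} \approx -1.5$)
$15 + 0 X = 15 + 0 \left(- \frac{3}{2}\right) = 15 + 0 = 15$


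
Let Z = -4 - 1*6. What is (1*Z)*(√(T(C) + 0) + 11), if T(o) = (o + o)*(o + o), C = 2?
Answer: -150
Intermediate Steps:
Z = -10 (Z = -4 - 6 = -10)
T(o) = 4*o² (T(o) = (2*o)*(2*o) = 4*o²)
(1*Z)*(√(T(C) + 0) + 11) = (1*(-10))*(√(4*2² + 0) + 11) = -10*(√(4*4 + 0) + 11) = -10*(√(16 + 0) + 11) = -10*(√16 + 11) = -10*(4 + 11) = -10*15 = -150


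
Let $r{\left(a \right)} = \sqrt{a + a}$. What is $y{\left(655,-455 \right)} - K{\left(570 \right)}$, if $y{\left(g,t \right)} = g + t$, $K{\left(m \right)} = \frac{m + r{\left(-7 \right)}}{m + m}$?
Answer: $\frac{399}{2} - \frac{i \sqrt{14}}{1140} \approx 199.5 - 0.0032822 i$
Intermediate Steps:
$r{\left(a \right)} = \sqrt{2} \sqrt{a}$ ($r{\left(a \right)} = \sqrt{2 a} = \sqrt{2} \sqrt{a}$)
$K{\left(m \right)} = \frac{m + i \sqrt{14}}{2 m}$ ($K{\left(m \right)} = \frac{m + \sqrt{2} \sqrt{-7}}{m + m} = \frac{m + \sqrt{2} i \sqrt{7}}{2 m} = \left(m + i \sqrt{14}\right) \frac{1}{2 m} = \frac{m + i \sqrt{14}}{2 m}$)
$y{\left(655,-455 \right)} - K{\left(570 \right)} = \left(655 - 455\right) - \frac{570 + i \sqrt{14}}{2 \cdot 570} = 200 - \frac{1}{2} \cdot \frac{1}{570} \left(570 + i \sqrt{14}\right) = 200 - \left(\frac{1}{2} + \frac{i \sqrt{14}}{1140}\right) = \frac{399}{2} - \frac{i \sqrt{14}}{1140}$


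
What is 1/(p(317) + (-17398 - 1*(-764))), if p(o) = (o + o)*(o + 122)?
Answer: 1/261692 ≈ 3.8213e-6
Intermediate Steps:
p(o) = 2*o*(122 + o) (p(o) = (2*o)*(122 + o) = 2*o*(122 + o))
1/(p(317) + (-17398 - 1*(-764))) = 1/(2*317*(122 + 317) + (-17398 - 1*(-764))) = 1/(2*317*439 + (-17398 + 764)) = 1/(278326 - 16634) = 1/261692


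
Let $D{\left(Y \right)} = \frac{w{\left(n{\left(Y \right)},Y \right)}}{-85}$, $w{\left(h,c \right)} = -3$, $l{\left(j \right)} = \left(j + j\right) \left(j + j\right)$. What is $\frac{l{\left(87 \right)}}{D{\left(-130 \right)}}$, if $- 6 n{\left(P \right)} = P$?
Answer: $857820$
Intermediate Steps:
$n{\left(P \right)} = - \frac{P}{6}$
$l{\left(j \right)} = 4 j^{2}$ ($l{\left(j \right)} = 2 j 2 j = 4 j^{2}$)
$D{\left(Y \right)} = \frac{3}{85}$ ($D{\left(Y \right)} = - \frac{3}{-85} = \left(-3\right) \left(- \frac{1}{85}\right) = \frac{3}{85}$)
$\frac{l{\left(87 \right)}}{D{\left(-130 \right)}} = \frac{4 \cdot 87^{2}}{\frac{3}{85}} = 4 \cdot 7569 \cdot \frac{85}{3} = 30276 \cdot \frac{85}{3} = 857820$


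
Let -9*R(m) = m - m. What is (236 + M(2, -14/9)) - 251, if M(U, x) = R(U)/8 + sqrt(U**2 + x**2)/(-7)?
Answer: -15 - 2*sqrt(130)/63 ≈ -15.362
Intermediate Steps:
R(m) = 0 (R(m) = -(m - m)/9 = -1/9*0 = 0)
M(U, x) = -sqrt(U**2 + x**2)/7 (M(U, x) = 0/8 + sqrt(U**2 + x**2)/(-7) = 0*(1/8) + sqrt(U**2 + x**2)*(-1/7) = 0 - sqrt(U**2 + x**2)/7 = -sqrt(U**2 + x**2)/7)
(236 + M(2, -14/9)) - 251 = (236 - sqrt(2**2 + (-14/9)**2)/7) - 251 = (236 - sqrt(4 + (-14*1/9)**2)/7) - 251 = (236 - sqrt(4 + (-14/9)**2)/7) - 251 = (236 - sqrt(4 + 196/81)/7) - 251 = (236 - 2*sqrt(130)/63) - 251 = -15 - 2*sqrt(130)/63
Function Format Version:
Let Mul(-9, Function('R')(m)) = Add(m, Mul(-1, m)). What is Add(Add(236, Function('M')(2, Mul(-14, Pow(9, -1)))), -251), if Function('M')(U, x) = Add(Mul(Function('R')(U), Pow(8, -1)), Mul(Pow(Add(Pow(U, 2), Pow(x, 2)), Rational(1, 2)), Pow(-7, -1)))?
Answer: Add(-15, Mul(Rational(-2, 63), Pow(130, Rational(1, 2)))) ≈ -15.362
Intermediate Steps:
Function('R')(m) = 0 (Function('R')(m) = Mul(Rational(-1, 9), Add(m, Mul(-1, m))) = Mul(Rational(-1, 9), 0) = 0)
Function('M')(U, x) = Mul(Rational(-1, 7), Pow(Add(Pow(U, 2), Pow(x, 2)), Rational(1, 2))) (Function('M')(U, x) = Add(Mul(0, Pow(8, -1)), Mul(Pow(Add(Pow(U, 2), Pow(x, 2)), Rational(1, 2)), Pow(-7, -1))) = Add(Mul(0, Rational(1, 8)), Mul(Pow(Add(Pow(U, 2), Pow(x, 2)), Rational(1, 2)), Rational(-1, 7))) = Add(0, Mul(Rational(-1, 7), Pow(Add(Pow(U, 2), Pow(x, 2)), Rational(1, 2)))) = Mul(Rational(-1, 7), Pow(Add(Pow(U, 2), Pow(x, 2)), Rational(1, 2))))
Add(Add(236, Function('M')(2, Mul(-14, Pow(9, -1)))), -251) = Add(Add(236, Mul(Rational(-1, 7), Pow(Add(Pow(2, 2), Pow(Mul(-14, Pow(9, -1)), 2)), Rational(1, 2)))), -251) = Add(Add(236, Mul(Rational(-1, 7), Pow(Add(4, Pow(Mul(-14, Rational(1, 9)), 2)), Rational(1, 2)))), -251) = Add(Add(236, Mul(Rational(-1, 7), Pow(Add(4, Pow(Rational(-14, 9), 2)), Rational(1, 2)))), -251) = Add(Add(236, Mul(Rational(-1, 7), Pow(Add(4, Rational(196, 81)), Rational(1, 2)))), -251) = Add(Add(236, Mul(Rational(-1, 7), Pow(Rational(520, 81), Rational(1, 2)))), -251) = Add(Add(236, Mul(Rational(-1, 7), Mul(Rational(2, 9), Pow(130, Rational(1, 2))))), -251) = Add(Add(236, Mul(Rational(-2, 63), Pow(130, Rational(1, 2)))), -251) = Add(-15, Mul(Rational(-2, 63), Pow(130, Rational(1, 2))))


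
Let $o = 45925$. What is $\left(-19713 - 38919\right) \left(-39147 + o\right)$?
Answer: $-397407696$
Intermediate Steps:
$\left(-19713 - 38919\right) \left(-39147 + o\right) = \left(-19713 - 38919\right) \left(-39147 + 45925\right) = \left(-58632\right) 6778 = -397407696$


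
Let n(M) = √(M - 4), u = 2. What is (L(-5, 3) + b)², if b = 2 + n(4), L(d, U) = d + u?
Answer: 1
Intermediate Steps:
n(M) = √(-4 + M)
L(d, U) = 2 + d (L(d, U) = d + 2 = 2 + d)
b = 2 (b = 2 + √(-4 + 4) = 2 + √0 = 2 + 0 = 2)
(L(-5, 3) + b)² = ((2 - 5) + 2)² = (-3 + 2)² = (-1)² = 1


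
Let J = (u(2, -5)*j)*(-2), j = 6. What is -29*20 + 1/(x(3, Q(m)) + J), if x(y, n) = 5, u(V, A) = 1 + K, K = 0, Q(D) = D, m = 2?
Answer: -4061/7 ≈ -580.14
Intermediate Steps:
u(V, A) = 1 (u(V, A) = 1 + 0 = 1)
J = -12 (J = (1*6)*(-2) = 6*(-2) = -12)
-29*20 + 1/(x(3, Q(m)) + J) = -29*20 + 1/(5 - 12) = -580 + 1/(-7) = -580 - ⅐ = -4061/7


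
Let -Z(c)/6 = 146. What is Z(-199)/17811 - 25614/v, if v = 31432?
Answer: -80624231/93305892 ≈ -0.86409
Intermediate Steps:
Z(c) = -876 (Z(c) = -6*146 = -876)
Z(-199)/17811 - 25614/v = -876/17811 - 25614/31432 = -876*1/17811 - 25614*1/31432 = -292/5937 - 12807/15716 = -80624231/93305892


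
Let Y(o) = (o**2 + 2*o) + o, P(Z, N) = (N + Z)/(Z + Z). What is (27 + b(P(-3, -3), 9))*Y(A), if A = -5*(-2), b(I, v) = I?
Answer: 3640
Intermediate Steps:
P(Z, N) = (N + Z)/(2*Z) (P(Z, N) = (N + Z)/((2*Z)) = (N + Z)*(1/(2*Z)) = (N + Z)/(2*Z))
A = 10
Y(o) = o**2 + 3*o
(27 + b(P(-3, -3), 9))*Y(A) = (27 + (1/2)*(-3 - 3)/(-3))*(10*(3 + 10)) = (27 + (1/2)*(-1/3)*(-6))*(10*13) = (27 + 1)*130 = 28*130 = 3640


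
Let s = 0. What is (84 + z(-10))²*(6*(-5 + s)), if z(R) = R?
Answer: -164280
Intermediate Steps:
(84 + z(-10))²*(6*(-5 + s)) = (84 - 10)²*(6*(-5 + 0)) = 74²*(6*(-5)) = 5476*(-30) = -164280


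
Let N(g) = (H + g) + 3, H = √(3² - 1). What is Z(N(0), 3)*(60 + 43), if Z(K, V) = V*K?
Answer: 927 + 618*√2 ≈ 1801.0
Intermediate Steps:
H = 2*√2 (H = √(9 - 1) = √8 = 2*√2 ≈ 2.8284)
N(g) = 3 + g + 2*√2 (N(g) = (2*√2 + g) + 3 = (g + 2*√2) + 3 = 3 + g + 2*√2)
Z(K, V) = K*V
Z(N(0), 3)*(60 + 43) = ((3 + 0 + 2*√2)*3)*(60 + 43) = ((3 + 2*√2)*3)*103 = (9 + 6*√2)*103 = 927 + 618*√2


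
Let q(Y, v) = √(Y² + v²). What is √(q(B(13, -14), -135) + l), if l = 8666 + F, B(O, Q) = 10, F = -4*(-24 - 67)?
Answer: √(9030 + 5*√733) ≈ 95.736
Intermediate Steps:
F = 364 (F = -4*(-91) = 364)
l = 9030 (l = 8666 + 364 = 9030)
√(q(B(13, -14), -135) + l) = √(√(10² + (-135)²) + 9030) = √(√(100 + 18225) + 9030) = √(√18325 + 9030) = √(5*√733 + 9030) = √(9030 + 5*√733)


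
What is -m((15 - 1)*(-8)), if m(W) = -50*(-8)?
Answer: -400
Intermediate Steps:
m(W) = 400
-m((15 - 1)*(-8)) = -1*400 = -400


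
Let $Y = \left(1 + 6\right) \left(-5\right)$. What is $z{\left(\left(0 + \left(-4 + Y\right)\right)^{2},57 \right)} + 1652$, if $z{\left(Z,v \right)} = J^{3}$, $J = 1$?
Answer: $1653$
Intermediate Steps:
$Y = -35$ ($Y = 7 \left(-5\right) = -35$)
$z{\left(Z,v \right)} = 1$ ($z{\left(Z,v \right)} = 1^{3} = 1$)
$z{\left(\left(0 + \left(-4 + Y\right)\right)^{2},57 \right)} + 1652 = 1 + 1652 = 1653$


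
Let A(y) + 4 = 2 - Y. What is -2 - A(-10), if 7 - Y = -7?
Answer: 14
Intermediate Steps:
Y = 14 (Y = 7 - 1*(-7) = 7 + 7 = 14)
A(y) = -16 (A(y) = -4 + (2 - 1*14) = -4 + (2 - 14) = -4 - 12 = -16)
-2 - A(-10) = -2 - 1*(-16) = -2 + 16 = 14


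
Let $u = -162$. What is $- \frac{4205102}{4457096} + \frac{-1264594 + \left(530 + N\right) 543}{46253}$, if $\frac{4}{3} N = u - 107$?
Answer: $- \frac{629560470633}{25769257661} \approx -24.431$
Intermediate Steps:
$N = - \frac{807}{4}$ ($N = \frac{3 \left(-162 - 107\right)}{4} = \frac{3}{4} \left(-269\right) = - \frac{807}{4} \approx -201.75$)
$- \frac{4205102}{4457096} + \frac{-1264594 + \left(530 + N\right) 543}{46253} = - \frac{4205102}{4457096} + \frac{-1264594 + \left(530 - \frac{807}{4}\right) 543}{46253} = \left(-4205102\right) \frac{1}{4457096} + \left(-1264594 + \frac{1313}{4} \cdot 543\right) \frac{1}{46253} = - \frac{2102551}{2228548} + \left(-1264594 + \frac{712959}{4}\right) \frac{1}{46253} = - \frac{2102551}{2228548} - \frac{4345417}{185012} = - \frac{629560470633}{25769257661}$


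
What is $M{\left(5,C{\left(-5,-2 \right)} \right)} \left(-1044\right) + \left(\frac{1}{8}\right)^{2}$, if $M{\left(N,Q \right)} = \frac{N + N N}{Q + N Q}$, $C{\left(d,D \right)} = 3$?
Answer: $- \frac{111359}{64} \approx -1740.0$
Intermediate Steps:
$M{\left(N,Q \right)} = \frac{N + N^{2}}{Q + N Q}$
$M{\left(5,C{\left(-5,-2 \right)} \right)} \left(-1044\right) + \left(\frac{1}{8}\right)^{2} = \frac{5}{3} \left(-1044\right) + \left(\frac{1}{8}\right)^{2} = 5 \cdot \frac{1}{3} \left(-1044\right) + \left(\frac{1}{8}\right)^{2} = \frac{5}{3} \left(-1044\right) + \frac{1}{64} = -1740 + \frac{1}{64} = - \frac{111359}{64}$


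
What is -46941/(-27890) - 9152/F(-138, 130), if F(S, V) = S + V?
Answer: 31953101/27890 ≈ 1145.7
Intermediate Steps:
-46941/(-27890) - 9152/F(-138, 130) = -46941/(-27890) - 9152/(-138 + 130) = -46941*(-1/27890) - 9152/(-8) = 46941/27890 - 9152*(-1/8) = 46941/27890 + 1144 = 31953101/27890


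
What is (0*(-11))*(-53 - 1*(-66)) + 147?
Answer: 147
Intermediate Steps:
(0*(-11))*(-53 - 1*(-66)) + 147 = 0*(-53 + 66) + 147 = 0*13 + 147 = 0 + 147 = 147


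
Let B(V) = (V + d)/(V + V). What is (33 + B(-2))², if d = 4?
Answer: 4225/4 ≈ 1056.3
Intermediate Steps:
B(V) = (4 + V)/(2*V) (B(V) = (V + 4)/(V + V) = (4 + V)/((2*V)) = (4 + V)*(1/(2*V)) = (4 + V)/(2*V))
(33 + B(-2))² = (33 + (½)*(4 - 2)/(-2))² = (33 + (½)*(-½)*2)² = (33 - ½)² = (65/2)² = 4225/4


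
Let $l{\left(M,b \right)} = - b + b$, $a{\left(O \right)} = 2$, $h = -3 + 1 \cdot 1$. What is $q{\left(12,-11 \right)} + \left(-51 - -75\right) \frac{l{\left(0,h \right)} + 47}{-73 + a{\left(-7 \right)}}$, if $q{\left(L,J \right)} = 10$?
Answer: $- \frac{418}{71} \approx -5.8873$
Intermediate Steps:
$h = -2$ ($h = -3 + 1 = -2$)
$l{\left(M,b \right)} = 0$
$q{\left(12,-11 \right)} + \left(-51 - -75\right) \frac{l{\left(0,h \right)} + 47}{-73 + a{\left(-7 \right)}} = 10 + \left(-51 - -75\right) \frac{0 + 47}{-73 + 2} = 10 + \left(-51 + 75\right) \frac{47}{-71} = 10 + 24 \cdot 47 \left(- \frac{1}{71}\right) = 10 + 24 \left(- \frac{47}{71}\right) = 10 - \frac{1128}{71} = - \frac{418}{71}$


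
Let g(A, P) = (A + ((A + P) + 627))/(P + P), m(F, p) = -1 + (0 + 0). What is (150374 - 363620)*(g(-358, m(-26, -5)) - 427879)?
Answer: 91233889164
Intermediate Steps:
m(F, p) = -1 (m(F, p) = -1 + 0 = -1)
g(A, P) = (627 + P + 2*A)/(2*P) (g(A, P) = (A + (627 + A + P))/((2*P)) = (627 + P + 2*A)*(1/(2*P)) = (627 + P + 2*A)/(2*P))
(150374 - 363620)*(g(-358, m(-26, -5)) - 427879) = (150374 - 363620)*((1/2)*(627 - 1 + 2*(-358))/(-1) - 427879) = -213246*((1/2)*(-1)*(627 - 1 - 716) - 427879) = -213246*((1/2)*(-1)*(-90) - 427879) = -213246*(45 - 427879) = -213246*(-427834) = 91233889164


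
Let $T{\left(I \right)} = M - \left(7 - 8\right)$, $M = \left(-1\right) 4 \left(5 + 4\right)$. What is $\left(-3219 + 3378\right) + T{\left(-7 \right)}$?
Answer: $124$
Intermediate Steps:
$M = -36$ ($M = \left(-4\right) 9 = -36$)
$T{\left(I \right)} = -35$ ($T{\left(I \right)} = -36 - \left(7 - 8\right) = -36 - -1 = -36 + 1 = -35$)
$\left(-3219 + 3378\right) + T{\left(-7 \right)} = \left(-3219 + 3378\right) - 35 = 159 - 35 = 124$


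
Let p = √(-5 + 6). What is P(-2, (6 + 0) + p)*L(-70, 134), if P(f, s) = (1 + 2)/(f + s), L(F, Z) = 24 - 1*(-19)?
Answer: 129/5 ≈ 25.800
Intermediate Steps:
L(F, Z) = 43 (L(F, Z) = 24 + 19 = 43)
p = 1 (p = √1 = 1)
P(f, s) = 3/(f + s)
P(-2, (6 + 0) + p)*L(-70, 134) = (3/(-2 + ((6 + 0) + 1)))*43 = (3/(-2 + (6 + 1)))*43 = (3/(-2 + 7))*43 = (3/5)*43 = (3*(⅕))*43 = (⅗)*43 = 129/5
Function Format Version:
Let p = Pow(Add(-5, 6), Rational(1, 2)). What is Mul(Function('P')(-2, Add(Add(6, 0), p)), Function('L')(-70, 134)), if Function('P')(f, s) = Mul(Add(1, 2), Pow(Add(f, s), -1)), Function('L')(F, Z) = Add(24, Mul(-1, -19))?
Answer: Rational(129, 5) ≈ 25.800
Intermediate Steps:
Function('L')(F, Z) = 43 (Function('L')(F, Z) = Add(24, 19) = 43)
p = 1 (p = Pow(1, Rational(1, 2)) = 1)
Function('P')(f, s) = Mul(3, Pow(Add(f, s), -1))
Mul(Function('P')(-2, Add(Add(6, 0), p)), Function('L')(-70, 134)) = Mul(Mul(3, Pow(Add(-2, Add(Add(6, 0), 1)), -1)), 43) = Mul(Mul(3, Pow(Add(-2, Add(6, 1)), -1)), 43) = Mul(Mul(3, Pow(Add(-2, 7), -1)), 43) = Mul(Mul(3, Pow(5, -1)), 43) = Mul(Mul(3, Rational(1, 5)), 43) = Mul(Rational(3, 5), 43) = Rational(129, 5)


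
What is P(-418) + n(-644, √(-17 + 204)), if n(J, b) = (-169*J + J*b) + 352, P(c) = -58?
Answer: 109130 - 644*√187 ≈ 1.0032e+5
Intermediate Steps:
n(J, b) = 352 - 169*J + J*b
P(-418) + n(-644, √(-17 + 204)) = -58 + (352 - 169*(-644) - 644*√(-17 + 204)) = -58 + (352 + 108836 - 644*√187) = -58 + (109188 - 644*√187) = 109130 - 644*√187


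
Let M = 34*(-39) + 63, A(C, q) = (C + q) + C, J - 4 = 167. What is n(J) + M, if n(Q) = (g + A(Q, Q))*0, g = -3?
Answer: -1263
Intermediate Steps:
J = 171 (J = 4 + 167 = 171)
A(C, q) = q + 2*C
n(Q) = 0 (n(Q) = (-3 + (Q + 2*Q))*0 = (-3 + 3*Q)*0 = 0)
M = -1263 (M = -1326 + 63 = -1263)
n(J) + M = 0 - 1263 = -1263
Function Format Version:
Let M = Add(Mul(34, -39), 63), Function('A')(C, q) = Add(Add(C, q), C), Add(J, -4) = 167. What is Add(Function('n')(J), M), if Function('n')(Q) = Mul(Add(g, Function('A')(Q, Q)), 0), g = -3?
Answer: -1263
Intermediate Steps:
J = 171 (J = Add(4, 167) = 171)
Function('A')(C, q) = Add(q, Mul(2, C))
Function('n')(Q) = 0 (Function('n')(Q) = Mul(Add(-3, Add(Q, Mul(2, Q))), 0) = Mul(Add(-3, Mul(3, Q)), 0) = 0)
M = -1263 (M = Add(-1326, 63) = -1263)
Add(Function('n')(J), M) = Add(0, -1263) = -1263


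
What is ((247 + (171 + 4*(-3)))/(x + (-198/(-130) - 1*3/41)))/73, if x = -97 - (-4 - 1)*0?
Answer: -1081990/18588793 ≈ -0.058207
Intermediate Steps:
x = -97 (x = -97 - (-5)*0 = -97 - 1*0 = -97 + 0 = -97)
((247 + (171 + 4*(-3)))/(x + (-198/(-130) - 1*3/41)))/73 = ((247 + (171 + 4*(-3)))/(-97 + (-198/(-130) - 1*3/41)))/73 = ((247 + (171 - 12))/(-97 + (-198*(-1/130) - 3*1/41)))*(1/73) = ((247 + 159)/(-97 + (99/65 - 3/41)))*(1/73) = (406/(-97 + 3864/2665))*(1/73) = (406/(-254641/2665))*(1/73) = (406*(-2665/254641))*(1/73) = -1081990/254641*1/73 = -1081990/18588793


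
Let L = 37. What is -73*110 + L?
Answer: -7993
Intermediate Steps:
-73*110 + L = -73*110 + 37 = -8030 + 37 = -7993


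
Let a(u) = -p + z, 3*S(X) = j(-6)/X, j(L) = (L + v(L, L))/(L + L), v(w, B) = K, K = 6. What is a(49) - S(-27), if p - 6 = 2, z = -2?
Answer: -10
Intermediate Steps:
v(w, B) = 6
p = 8 (p = 6 + 2 = 8)
j(L) = (6 + L)/(2*L) (j(L) = (L + 6)/(L + L) = (6 + L)/((2*L)) = (6 + L)*(1/(2*L)) = (6 + L)/(2*L))
S(X) = 0 (S(X) = (((½)*(6 - 6)/(-6))/X)/3 = (((½)*(-⅙)*0)/X)/3 = (0/X)/3 = (⅓)*0 = 0)
a(u) = -10 (a(u) = -1*8 - 2 = -8 - 2 = -10)
a(49) - S(-27) = -10 - 1*0 = -10 + 0 = -10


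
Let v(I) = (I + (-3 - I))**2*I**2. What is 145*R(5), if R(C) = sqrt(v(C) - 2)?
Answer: 145*sqrt(223) ≈ 2165.3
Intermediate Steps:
v(I) = 9*I**2 (v(I) = (-3)**2*I**2 = 9*I**2)
R(C) = sqrt(-2 + 9*C**2) (R(C) = sqrt(9*C**2 - 2) = sqrt(-2 + 9*C**2))
145*R(5) = 145*sqrt(-2 + 9*5**2) = 145*sqrt(-2 + 9*25) = 145*sqrt(-2 + 225) = 145*sqrt(223)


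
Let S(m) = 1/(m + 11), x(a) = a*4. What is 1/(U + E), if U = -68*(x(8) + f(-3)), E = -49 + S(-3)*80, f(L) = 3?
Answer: -1/2419 ≈ -0.00041339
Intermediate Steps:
x(a) = 4*a
S(m) = 1/(11 + m)
E = -39 (E = -49 + 80/(11 - 3) = -49 + 80/8 = -49 + (1/8)*80 = -49 + 10 = -39)
U = -2380 (U = -68*(4*8 + 3) = -68*(32 + 3) = -68*35 = -2380)
1/(U + E) = 1/(-2380 - 39) = 1/(-2419) = -1/2419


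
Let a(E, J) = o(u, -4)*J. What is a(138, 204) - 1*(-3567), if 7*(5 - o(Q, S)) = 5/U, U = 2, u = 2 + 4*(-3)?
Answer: 31599/7 ≈ 4514.1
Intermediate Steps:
u = -10 (u = 2 - 12 = -10)
o(Q, S) = 65/14 (o(Q, S) = 5 - 5/(7*2) = 5 - ⅐*5/2 = 5 - 5/14 = 65/14)
a(E, J) = 65*J/14
a(138, 204) - 1*(-3567) = (65/14)*204 - 1*(-3567) = 6630/7 + 3567 = 31599/7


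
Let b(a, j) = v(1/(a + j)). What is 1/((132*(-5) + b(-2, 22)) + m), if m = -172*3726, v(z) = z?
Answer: -20/12830639 ≈ -1.5588e-6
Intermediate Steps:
b(a, j) = 1/(a + j)
m = -640872
1/((132*(-5) + b(-2, 22)) + m) = 1/((132*(-5) + 1/(-2 + 22)) - 640872) = 1/((-660 + 1/20) - 640872) = 1/(-13199/20 - 640872) = 1/(-12830639/20) = -20/12830639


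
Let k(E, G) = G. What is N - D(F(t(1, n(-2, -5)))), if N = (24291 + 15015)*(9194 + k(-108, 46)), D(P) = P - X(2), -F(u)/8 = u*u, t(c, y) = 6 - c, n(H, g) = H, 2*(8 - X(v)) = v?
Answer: 363187647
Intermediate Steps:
X(v) = 8 - v/2
F(u) = -8*u**2 (F(u) = -8*u*u = -8*u**2)
D(P) = -7 + P (D(P) = P - (8 - 1/2*2) = P - (8 - 1) = P - 1*7 = P - 7 = -7 + P)
N = 363187440 (N = (24291 + 15015)*(9194 + 46) = 39306*9240 = 363187440)
N - D(F(t(1, n(-2, -5)))) = 363187440 - (-7 - 8*(6 - 1*1)**2) = 363187440 - (-7 - 8*(6 - 1)**2) = 363187440 - (-7 - 8*5**2) = 363187440 - (-7 - 8*25) = 363187440 - (-7 - 200) = 363187440 - 1*(-207) = 363187440 + 207 = 363187647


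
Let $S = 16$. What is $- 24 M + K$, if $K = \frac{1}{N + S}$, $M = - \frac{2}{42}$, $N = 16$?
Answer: $\frac{263}{224} \approx 1.1741$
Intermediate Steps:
$M = - \frac{1}{21}$ ($M = \left(-2\right) \frac{1}{42} = - \frac{1}{21} \approx -0.047619$)
$K = \frac{1}{32}$ ($K = \frac{1}{16 + 16} = \frac{1}{32} \approx 0.03125$)
$- 24 M + K = \left(-24\right) \left(- \frac{1}{21}\right) + \frac{1}{32} = \frac{8}{7} + \frac{1}{32} = \frac{263}{224}$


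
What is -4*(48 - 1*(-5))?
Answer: -212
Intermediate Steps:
-4*(48 - 1*(-5)) = -4*(48 + 5) = -4*53 = -212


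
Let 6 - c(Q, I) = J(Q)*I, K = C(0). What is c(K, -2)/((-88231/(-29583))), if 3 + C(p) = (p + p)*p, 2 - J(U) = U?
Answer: 473328/88231 ≈ 5.3646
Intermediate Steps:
J(U) = 2 - U
C(p) = -3 + 2*p**2 (C(p) = -3 + (p + p)*p = -3 + (2*p)*p = -3 + 2*p**2)
K = -3 (K = -3 + 2*0**2 = -3 + 2*0 = -3 + 0 = -3)
c(Q, I) = 6 - I*(2 - Q) (c(Q, I) = 6 - (2 - Q)*I = 6 - I*(2 - Q))
c(K, -2)/((-88231/(-29583))) = (6 - 2*(-2 - 3))/((-88231/(-29583))) = (6 - 2*(-5))/((-88231*(-1/29583))) = (6 + 10)/(88231/29583) = 16*(29583/88231) = 473328/88231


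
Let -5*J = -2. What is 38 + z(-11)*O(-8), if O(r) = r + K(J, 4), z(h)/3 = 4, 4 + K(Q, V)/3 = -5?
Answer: -382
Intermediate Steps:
J = ⅖ (J = -⅕*(-2) = ⅖ ≈ 0.40000)
K(Q, V) = -27 (K(Q, V) = -12 + 3*(-5) = -12 - 15 = -27)
z(h) = 12 (z(h) = 3*4 = 12)
O(r) = -27 + r (O(r) = r - 27 = -27 + r)
38 + z(-11)*O(-8) = 38 + 12*(-27 - 8) = 38 + 12*(-35) = 38 - 420 = -382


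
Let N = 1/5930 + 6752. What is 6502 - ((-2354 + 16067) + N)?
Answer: -82800591/5930 ≈ -13963.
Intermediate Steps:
N = 40039361/5930 (N = 1/5930 + 6752 = 40039361/5930 ≈ 6752.0)
6502 - ((-2354 + 16067) + N) = 6502 - ((-2354 + 16067) + 40039361/5930) = 6502 - (13713 + 40039361/5930) = 6502 - 1*121357451/5930 = 6502 - 121357451/5930 = -82800591/5930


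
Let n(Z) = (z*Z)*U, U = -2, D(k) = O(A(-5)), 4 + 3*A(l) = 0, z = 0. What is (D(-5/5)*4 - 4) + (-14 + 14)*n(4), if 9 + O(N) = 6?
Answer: -16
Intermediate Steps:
A(l) = -4/3 (A(l) = -4/3 + (1/3)*0 = -4/3 + 0 = -4/3)
O(N) = -3 (O(N) = -9 + 6 = -3)
D(k) = -3
n(Z) = 0 (n(Z) = (0*Z)*(-2) = 0*(-2) = 0)
(D(-5/5)*4 - 4) + (-14 + 14)*n(4) = (-3*4 - 4) + (-14 + 14)*0 = (-12 - 4) + 0*0 = -16 + 0 = -16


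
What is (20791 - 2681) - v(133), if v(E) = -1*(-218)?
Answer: 17892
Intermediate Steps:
v(E) = 218
(20791 - 2681) - v(133) = (20791 - 2681) - 1*218 = 18110 - 218 = 17892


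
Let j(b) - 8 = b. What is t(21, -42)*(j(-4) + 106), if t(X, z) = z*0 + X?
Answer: 2310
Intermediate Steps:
j(b) = 8 + b
t(X, z) = X (t(X, z) = 0 + X = X)
t(21, -42)*(j(-4) + 106) = 21*((8 - 4) + 106) = 21*(4 + 106) = 21*110 = 2310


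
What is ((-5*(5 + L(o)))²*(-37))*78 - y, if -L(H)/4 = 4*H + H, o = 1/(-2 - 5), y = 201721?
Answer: -228138079/49 ≈ -4.6559e+6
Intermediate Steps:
o = -⅐ (o = 1/(-7) = -⅐ ≈ -0.14286)
L(H) = -20*H (L(H) = -4*(4*H + H) = -20*H)
((-5*(5 + L(o)))²*(-37))*78 - y = ((-5*(5 - 20*(-⅐)))²*(-37))*78 - 1*201721 = ((-5*(5 + 20/7))²*(-37))*78 - 201721 = ((-5*55/7)²*(-37))*78 - 201721 = ((-275/7)²*(-37))*78 - 201721 = ((75625/49)*(-37))*78 - 201721 = -2798125/49*78 - 201721 = -218253750/49 - 201721 = -228138079/49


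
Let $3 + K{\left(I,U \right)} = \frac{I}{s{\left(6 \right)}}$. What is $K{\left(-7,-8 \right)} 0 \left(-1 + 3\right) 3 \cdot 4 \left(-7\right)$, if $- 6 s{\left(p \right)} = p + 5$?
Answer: $0$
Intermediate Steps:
$s{\left(p \right)} = - \frac{5}{6} - \frac{p}{6}$ ($s{\left(p \right)} = - \frac{p + 5}{6} = - \frac{5 + p}{6} = - \frac{5}{6} - \frac{p}{6}$)
$K{\left(I,U \right)} = -3 - \frac{6 I}{11}$ ($K{\left(I,U \right)} = -3 + \frac{I}{- \frac{5}{6} - 1} = -3 + \frac{I}{- \frac{11}{6}} = -3 + I \left(- \frac{6}{11}\right) = -3 - \frac{6 I}{11}$)
$K{\left(-7,-8 \right)} 0 \left(-1 + 3\right) 3 \cdot 4 \left(-7\right) = \left(-3 - - \frac{42}{11}\right) 0 \left(-1 + 3\right) 3 \cdot 4 \left(-7\right) = \left(-3 + \frac{42}{11}\right) 0 \cdot 2 \cdot 3 \cdot 4 \left(-7\right) = \frac{9 \cdot 0 \cdot 6 \cdot 4 \left(-7\right)}{11} = \frac{9 \cdot 0 \cdot 4 \left(-7\right)}{11} = \frac{9 \cdot 0 \left(-7\right)}{11} = \frac{9}{11} \cdot 0 = 0$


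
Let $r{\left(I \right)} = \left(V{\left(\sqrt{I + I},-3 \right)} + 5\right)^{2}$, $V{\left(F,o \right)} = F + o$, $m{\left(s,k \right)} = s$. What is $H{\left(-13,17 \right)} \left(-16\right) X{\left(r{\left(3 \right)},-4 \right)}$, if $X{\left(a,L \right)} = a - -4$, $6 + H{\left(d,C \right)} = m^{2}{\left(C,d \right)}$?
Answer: $-63392 - 18112 \sqrt{6} \approx -1.0776 \cdot 10^{5}$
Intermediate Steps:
$r{\left(I \right)} = \left(2 + \sqrt{2} \sqrt{I}\right)^{2}$ ($r{\left(I \right)} = \left(\left(\sqrt{I + I} - 3\right) + 5\right)^{2} = \left(\left(\sqrt{2 I} - 3\right) + 5\right)^{2} = \left(\left(\sqrt{2} \sqrt{I} - 3\right) + 5\right)^{2} = \left(\left(-3 + \sqrt{2} \sqrt{I}\right) + 5\right)^{2} = \left(2 + \sqrt{2} \sqrt{I}\right)^{2}$)
$H{\left(d,C \right)} = -6 + C^{2}$
$X{\left(a,L \right)} = 4 + a$ ($X{\left(a,L \right)} = a + 4 = 4 + a$)
$H{\left(-13,17 \right)} \left(-16\right) X{\left(r{\left(3 \right)},-4 \right)} = \left(-6 + 17^{2}\right) \left(-16\right) \left(4 + \left(2 + \sqrt{2} \sqrt{3}\right)^{2}\right) = \left(-6 + 289\right) \left(-16\right) \left(4 + \left(2 + \sqrt{6}\right)^{2}\right) = 283 \left(-16\right) \left(4 + \left(2 + \sqrt{6}\right)^{2}\right) = - 4528 \left(4 + \left(2 + \sqrt{6}\right)^{2}\right) = -18112 - 4528 \left(2 + \sqrt{6}\right)^{2}$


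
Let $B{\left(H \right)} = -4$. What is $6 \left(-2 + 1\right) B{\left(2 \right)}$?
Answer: $24$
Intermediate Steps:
$6 \left(-2 + 1\right) B{\left(2 \right)} = 6 \left(-2 + 1\right) \left(-4\right) = 6 \left(-1\right) \left(-4\right) = \left(-6\right) \left(-4\right) = 24$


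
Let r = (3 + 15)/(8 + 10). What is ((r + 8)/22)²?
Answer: 81/484 ≈ 0.16736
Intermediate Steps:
r = 1 (r = 18/18 = 18*(1/18) = 1)
((r + 8)/22)² = ((1 + 8)/22)² = (9*(1/22))² = (9/22)² = 81/484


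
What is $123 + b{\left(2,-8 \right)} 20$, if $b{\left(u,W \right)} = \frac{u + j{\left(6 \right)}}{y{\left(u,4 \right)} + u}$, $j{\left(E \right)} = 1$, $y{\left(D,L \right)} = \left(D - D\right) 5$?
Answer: $153$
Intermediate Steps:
$y{\left(D,L \right)} = 0$ ($y{\left(D,L \right)} = 0 \cdot 5 = 0$)
$b{\left(u,W \right)} = \frac{1 + u}{u}$ ($b{\left(u,W \right)} = \frac{u + 1}{0 + u} = \frac{1 + u}{u}$)
$123 + b{\left(2,-8 \right)} 20 = 123 + \frac{1 + 2}{2} \cdot 20 = 123 + \frac{1}{2} \cdot 3 \cdot 20 = 123 + \frac{3}{2} \cdot 20 = 123 + 30 = 153$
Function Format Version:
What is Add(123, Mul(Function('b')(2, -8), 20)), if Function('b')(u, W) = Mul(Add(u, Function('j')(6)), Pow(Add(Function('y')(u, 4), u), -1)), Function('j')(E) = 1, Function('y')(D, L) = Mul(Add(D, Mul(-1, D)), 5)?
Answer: 153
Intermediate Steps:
Function('y')(D, L) = 0 (Function('y')(D, L) = Mul(0, 5) = 0)
Function('b')(u, W) = Mul(Pow(u, -1), Add(1, u)) (Function('b')(u, W) = Mul(Add(u, 1), Pow(Add(0, u), -1)) = Mul(Add(1, u), Pow(u, -1)) = Mul(Pow(u, -1), Add(1, u)))
Add(123, Mul(Function('b')(2, -8), 20)) = Add(123, Mul(Mul(Pow(2, -1), Add(1, 2)), 20)) = Add(123, Mul(Mul(Rational(1, 2), 3), 20)) = Add(123, Mul(Rational(3, 2), 20)) = Add(123, 30) = 153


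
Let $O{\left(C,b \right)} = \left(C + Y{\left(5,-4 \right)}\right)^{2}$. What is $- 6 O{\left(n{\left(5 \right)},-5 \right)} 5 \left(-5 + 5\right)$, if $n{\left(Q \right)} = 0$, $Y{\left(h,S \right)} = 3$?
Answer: $0$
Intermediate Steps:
$O{\left(C,b \right)} = \left(3 + C\right)^{2}$ ($O{\left(C,b \right)} = \left(C + 3\right)^{2} = \left(3 + C\right)^{2}$)
$- 6 O{\left(n{\left(5 \right)},-5 \right)} 5 \left(-5 + 5\right) = - 6 \left(3 + 0\right)^{2} \cdot 5 \left(-5 + 5\right) = - 6 \cdot 3^{2} \cdot 5 \cdot 0 = \left(-6\right) 9 \cdot 0 = \left(-54\right) 0 = 0$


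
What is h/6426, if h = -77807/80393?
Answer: -77807/516605418 ≈ -0.00015061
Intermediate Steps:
h = -77807/80393 (h = -77807*1/80393 = -77807/80393 ≈ -0.96783)
h/6426 = -77807/80393/6426 = -77807/80393*1/6426 = -77807/516605418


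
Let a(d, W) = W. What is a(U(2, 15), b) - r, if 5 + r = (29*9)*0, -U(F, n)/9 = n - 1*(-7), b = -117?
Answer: -112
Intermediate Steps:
U(F, n) = -63 - 9*n (U(F, n) = -9*(n - 1*(-7)) = -9*(n + 7) = -9*(7 + n) = -63 - 9*n)
r = -5 (r = -5 + (29*9)*0 = -5 + 261*0 = -5 + 0 = -5)
a(U(2, 15), b) - r = -117 - 1*(-5) = -117 + 5 = -112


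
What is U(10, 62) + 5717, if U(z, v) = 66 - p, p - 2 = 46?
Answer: 5735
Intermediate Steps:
p = 48 (p = 2 + 46 = 48)
U(z, v) = 18 (U(z, v) = 66 - 1*48 = 66 - 48 = 18)
U(10, 62) + 5717 = 18 + 5717 = 5735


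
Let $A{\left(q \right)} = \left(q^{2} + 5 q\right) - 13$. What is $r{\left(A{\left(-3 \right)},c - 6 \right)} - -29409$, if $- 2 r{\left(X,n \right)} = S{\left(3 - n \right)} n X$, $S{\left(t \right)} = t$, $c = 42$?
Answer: $18123$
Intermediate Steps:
$A{\left(q \right)} = -13 + q^{2} + 5 q$
$r{\left(X,n \right)} = - \frac{X n \left(3 - n\right)}{2}$ ($r{\left(X,n \right)} = - \frac{\left(3 - n\right) n X}{2} = - \frac{n \left(3 - n\right) X}{2} = - \frac{X n \left(3 - n\right)}{2}$)
$r{\left(A{\left(-3 \right)},c - 6 \right)} - -29409 = \frac{\left(-13 + \left(-3\right)^{2} + 5 \left(-3\right)\right) \left(42 - 6\right) \left(-3 + \left(42 - 6\right)\right)}{2} - -29409 = \frac{\left(-13 + 9 - 15\right) \left(42 - 6\right) \left(-3 + \left(42 - 6\right)\right)}{2} + 29409 = \frac{1}{2} \left(-19\right) 36 \left(-3 + 36\right) + 29409 = \frac{1}{2} \left(-19\right) 36 \cdot 33 + 29409 = -11286 + 29409 = 18123$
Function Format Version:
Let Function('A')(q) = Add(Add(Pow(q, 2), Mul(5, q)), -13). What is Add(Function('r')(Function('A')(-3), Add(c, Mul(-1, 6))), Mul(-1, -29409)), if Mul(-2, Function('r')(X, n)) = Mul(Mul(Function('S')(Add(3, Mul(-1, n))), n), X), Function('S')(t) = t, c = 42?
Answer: 18123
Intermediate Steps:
Function('A')(q) = Add(-13, Pow(q, 2), Mul(5, q))
Function('r')(X, n) = Mul(Rational(-1, 2), X, n, Add(3, Mul(-1, n))) (Function('r')(X, n) = Mul(Rational(-1, 2), Mul(Mul(Add(3, Mul(-1, n)), n), X)) = Mul(Rational(-1, 2), Mul(Mul(n, Add(3, Mul(-1, n))), X)) = Mul(Rational(-1, 2), Mul(X, n, Add(3, Mul(-1, n)))) = Mul(Rational(-1, 2), X, n, Add(3, Mul(-1, n))))
Add(Function('r')(Function('A')(-3), Add(c, Mul(-1, 6))), Mul(-1, -29409)) = Add(Mul(Rational(1, 2), Add(-13, Pow(-3, 2), Mul(5, -3)), Add(42, Mul(-1, 6)), Add(-3, Add(42, Mul(-1, 6)))), Mul(-1, -29409)) = Add(Mul(Rational(1, 2), Add(-13, 9, -15), Add(42, -6), Add(-3, Add(42, -6))), 29409) = Add(Mul(Rational(1, 2), -19, 36, Add(-3, 36)), 29409) = Add(Mul(Rational(1, 2), -19, 36, 33), 29409) = Add(-11286, 29409) = 18123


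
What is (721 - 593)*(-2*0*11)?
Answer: 0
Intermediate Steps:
(721 - 593)*(-2*0*11) = 128*(0*11) = 128*0 = 0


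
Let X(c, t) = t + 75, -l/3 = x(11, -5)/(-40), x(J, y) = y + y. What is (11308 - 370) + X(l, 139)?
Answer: 11152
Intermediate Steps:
x(J, y) = 2*y
l = -¾ (l = -3*2*(-5)/(-40) = -(-30)*(-1)/40 = -3*¼ = -¾ ≈ -0.75000)
X(c, t) = 75 + t
(11308 - 370) + X(l, 139) = (11308 - 370) + (75 + 139) = 10938 + 214 = 11152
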